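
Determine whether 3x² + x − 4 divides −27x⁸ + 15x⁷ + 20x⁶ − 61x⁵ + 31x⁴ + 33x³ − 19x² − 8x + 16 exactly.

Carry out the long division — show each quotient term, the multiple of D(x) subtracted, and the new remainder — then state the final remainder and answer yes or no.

R(x) = 0, so D(x) is a factor of P(x). yes

Step 1: lead(−27x⁸ + 15x⁷ + 20x⁶ − 61x⁵ + 31x⁴ + 33x³ − 19x² − 8x + 16) ÷ lead(D) = −27x⁸ ÷ 3x² = −9x⁶. Subtract (−9x⁶)·D = −27x⁸ − 9x⁷ + 36x⁶. Remainder: 24x⁷ − 16x⁶ − 61x⁵ + 31x⁴ + 33x³ − 19x² − 8x + 16.
Step 2: lead(24x⁷ − 16x⁶ − 61x⁵ + 31x⁴ + 33x³ − 19x² − 8x + 16) ÷ lead(D) = 24x⁷ ÷ 3x² = 8x⁵. Subtract (8x⁵)·D = 24x⁷ + 8x⁶ − 32x⁵. Remainder: −24x⁶ − 29x⁵ + 31x⁴ + 33x³ − 19x² − 8x + 16.
Step 3: lead(−24x⁶ − 29x⁵ + 31x⁴ + 33x³ − 19x² − 8x + 16) ÷ lead(D) = −24x⁶ ÷ 3x² = −8x⁴. Subtract (−8x⁴)·D = −24x⁶ − 8x⁵ + 32x⁴. Remainder: −21x⁵ − x⁴ + 33x³ − 19x² − 8x + 16.
Step 4: lead(−21x⁵ − x⁴ + 33x³ − 19x² − 8x + 16) ÷ lead(D) = −21x⁵ ÷ 3x² = −7x³. Subtract (−7x³)·D = −21x⁵ − 7x⁴ + 28x³. Remainder: 6x⁴ + 5x³ − 19x² − 8x + 16.
Step 5: lead(6x⁴ + 5x³ − 19x² − 8x + 16) ÷ lead(D) = 6x⁴ ÷ 3x² = 2x². Subtract (2x²)·D = 6x⁴ + 2x³ − 8x². Remainder: 3x³ − 11x² − 8x + 16.
Step 6: lead(3x³ − 11x² − 8x + 16) ÷ lead(D) = 3x³ ÷ 3x² = x. Subtract (x)·D = 3x³ + x² − 4x. Remainder: −12x² − 4x + 16.
Step 7: lead(−12x² − 4x + 16) ÷ lead(D) = −12x² ÷ 3x² = −4. Subtract (−4)·D = −12x² − 4x + 16. Remainder: 0.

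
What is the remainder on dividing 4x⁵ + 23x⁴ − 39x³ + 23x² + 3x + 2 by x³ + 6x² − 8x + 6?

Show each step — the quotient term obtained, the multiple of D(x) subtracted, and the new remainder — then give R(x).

R(x) = −3x² + x + 8

Step 1: lead(4x⁵ + 23x⁴ − 39x³ + 23x² + 3x + 2) ÷ lead(D) = 4x⁵ ÷ x³ = 4x². Subtract (4x²)·D = 4x⁵ + 24x⁴ − 32x³ + 24x². Remainder: −x⁴ − 7x³ − x² + 3x + 2.
Step 2: lead(−x⁴ − 7x³ − x² + 3x + 2) ÷ lead(D) = −x⁴ ÷ x³ = −x. Subtract (−x)·D = −x⁴ − 6x³ + 8x² − 6x. Remainder: −x³ − 9x² + 9x + 2.
Step 3: lead(−x³ − 9x² + 9x + 2) ÷ lead(D) = −x³ ÷ x³ = −1. Subtract (−1)·D = −x³ − 6x² + 8x − 6. Remainder: −3x² + x + 8.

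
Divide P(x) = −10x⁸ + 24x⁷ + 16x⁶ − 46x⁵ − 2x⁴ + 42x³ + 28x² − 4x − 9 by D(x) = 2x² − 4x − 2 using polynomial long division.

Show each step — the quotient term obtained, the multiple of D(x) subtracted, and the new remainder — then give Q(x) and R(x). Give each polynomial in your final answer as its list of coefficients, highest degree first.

Step 1: lead(−10x⁸ + 24x⁷ + 16x⁶ − 46x⁵ − 2x⁴ + 42x³ + 28x² − 4x − 9) ÷ lead(D) = −10x⁸ ÷ 2x² = −5x⁶. Subtract (−5x⁶)·D = −10x⁸ + 20x⁷ + 10x⁶. Remainder: 4x⁷ + 6x⁶ − 46x⁵ − 2x⁴ + 42x³ + 28x² − 4x − 9.
Step 2: lead(4x⁷ + 6x⁶ − 46x⁵ − 2x⁴ + 42x³ + 28x² − 4x − 9) ÷ lead(D) = 4x⁷ ÷ 2x² = 2x⁵. Subtract (2x⁵)·D = 4x⁷ − 8x⁶ − 4x⁵. Remainder: 14x⁶ − 42x⁵ − 2x⁴ + 42x³ + 28x² − 4x − 9.
Step 3: lead(14x⁶ − 42x⁵ − 2x⁴ + 42x³ + 28x² − 4x − 9) ÷ lead(D) = 14x⁶ ÷ 2x² = 7x⁴. Subtract (7x⁴)·D = 14x⁶ − 28x⁵ − 14x⁴. Remainder: −14x⁵ + 12x⁴ + 42x³ + 28x² − 4x − 9.
Step 4: lead(−14x⁵ + 12x⁴ + 42x³ + 28x² − 4x − 9) ÷ lead(D) = −14x⁵ ÷ 2x² = −7x³. Subtract (−7x³)·D = −14x⁵ + 28x⁴ + 14x³. Remainder: −16x⁴ + 28x³ + 28x² − 4x − 9.
Step 5: lead(−16x⁴ + 28x³ + 28x² − 4x − 9) ÷ lead(D) = −16x⁴ ÷ 2x² = −8x². Subtract (−8x²)·D = −16x⁴ + 32x³ + 16x². Remainder: −4x³ + 12x² − 4x − 9.
Step 6: lead(−4x³ + 12x² − 4x − 9) ÷ lead(D) = −4x³ ÷ 2x² = −2x. Subtract (−2x)·D = −4x³ + 8x² + 4x. Remainder: 4x² − 8x − 9.
Step 7: lead(4x² − 8x − 9) ÷ lead(D) = 4x² ÷ 2x² = 2. Subtract (2)·D = 4x² − 8x − 4. Remainder: −5.

Q = [-5, 2, 7, -7, -8, -2, 2]; R = [-5]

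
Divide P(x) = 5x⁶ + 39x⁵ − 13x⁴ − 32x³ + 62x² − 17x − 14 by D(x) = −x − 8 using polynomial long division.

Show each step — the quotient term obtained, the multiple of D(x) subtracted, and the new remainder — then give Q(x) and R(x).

Step 1: lead(5x⁶ + 39x⁵ − 13x⁴ − 32x³ + 62x² − 17x − 14) ÷ lead(D) = 5x⁶ ÷ −x = −5x⁵. Subtract (−5x⁵)·D = 5x⁶ + 40x⁵. Remainder: −x⁵ − 13x⁴ − 32x³ + 62x² − 17x − 14.
Step 2: lead(−x⁵ − 13x⁴ − 32x³ + 62x² − 17x − 14) ÷ lead(D) = −x⁵ ÷ −x = x⁴. Subtract (x⁴)·D = −x⁵ − 8x⁴. Remainder: −5x⁴ − 32x³ + 62x² − 17x − 14.
Step 3: lead(−5x⁴ − 32x³ + 62x² − 17x − 14) ÷ lead(D) = −5x⁴ ÷ −x = 5x³. Subtract (5x³)·D = −5x⁴ − 40x³. Remainder: 8x³ + 62x² − 17x − 14.
Step 4: lead(8x³ + 62x² − 17x − 14) ÷ lead(D) = 8x³ ÷ −x = −8x². Subtract (−8x²)·D = 8x³ + 64x². Remainder: −2x² − 17x − 14.
Step 5: lead(−2x² − 17x − 14) ÷ lead(D) = −2x² ÷ −x = 2x. Subtract (2x)·D = −2x² − 16x. Remainder: −x − 14.
Step 6: lead(−x − 14) ÷ lead(D) = −x ÷ −x = 1. Subtract (1)·D = −x − 8. Remainder: −6.

Q(x) = −5x⁵ + x⁴ + 5x³ − 8x² + 2x + 1; R(x) = −6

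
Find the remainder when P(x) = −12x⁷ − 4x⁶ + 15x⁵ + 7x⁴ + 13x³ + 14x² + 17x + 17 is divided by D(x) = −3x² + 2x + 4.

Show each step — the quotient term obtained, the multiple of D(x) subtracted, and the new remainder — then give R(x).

Step 1: lead(−12x⁷ − 4x⁶ + 15x⁵ + 7x⁴ + 13x³ + 14x² + 17x + 17) ÷ lead(D) = −12x⁷ ÷ −3x² = 4x⁵. Subtract (4x⁵)·D = −12x⁷ + 8x⁶ + 16x⁵. Remainder: −12x⁶ − x⁵ + 7x⁴ + 13x³ + 14x² + 17x + 17.
Step 2: lead(−12x⁶ − x⁵ + 7x⁴ + 13x³ + 14x² + 17x + 17) ÷ lead(D) = −12x⁶ ÷ −3x² = 4x⁴. Subtract (4x⁴)·D = −12x⁶ + 8x⁵ + 16x⁴. Remainder: −9x⁵ − 9x⁴ + 13x³ + 14x² + 17x + 17.
Step 3: lead(−9x⁵ − 9x⁴ + 13x³ + 14x² + 17x + 17) ÷ lead(D) = −9x⁵ ÷ −3x² = 3x³. Subtract (3x³)·D = −9x⁵ + 6x⁴ + 12x³. Remainder: −15x⁴ + x³ + 14x² + 17x + 17.
Step 4: lead(−15x⁴ + x³ + 14x² + 17x + 17) ÷ lead(D) = −15x⁴ ÷ −3x² = 5x². Subtract (5x²)·D = −15x⁴ + 10x³ + 20x². Remainder: −9x³ − 6x² + 17x + 17.
Step 5: lead(−9x³ − 6x² + 17x + 17) ÷ lead(D) = −9x³ ÷ −3x² = 3x. Subtract (3x)·D = −9x³ + 6x² + 12x. Remainder: −12x² + 5x + 17.
Step 6: lead(−12x² + 5x + 17) ÷ lead(D) = −12x² ÷ −3x² = 4. Subtract (4)·D = −12x² + 8x + 16. Remainder: −3x + 1.

R(x) = −3x + 1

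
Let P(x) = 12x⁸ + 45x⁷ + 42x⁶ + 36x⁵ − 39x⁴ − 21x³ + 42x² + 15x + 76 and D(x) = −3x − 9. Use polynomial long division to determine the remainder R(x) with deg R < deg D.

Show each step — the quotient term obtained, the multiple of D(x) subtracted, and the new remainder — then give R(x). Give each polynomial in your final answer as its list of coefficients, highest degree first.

R = [4]

Step 1: lead(12x⁸ + 45x⁷ + 42x⁶ + 36x⁵ − 39x⁴ − 21x³ + 42x² + 15x + 76) ÷ lead(D) = 12x⁸ ÷ −3x = −4x⁷. Subtract (−4x⁷)·D = 12x⁸ + 36x⁷. Remainder: 9x⁷ + 42x⁶ + 36x⁵ − 39x⁴ − 21x³ + 42x² + 15x + 76.
Step 2: lead(9x⁷ + 42x⁶ + 36x⁵ − 39x⁴ − 21x³ + 42x² + 15x + 76) ÷ lead(D) = 9x⁷ ÷ −3x = −3x⁶. Subtract (−3x⁶)·D = 9x⁷ + 27x⁶. Remainder: 15x⁶ + 36x⁵ − 39x⁴ − 21x³ + 42x² + 15x + 76.
Step 3: lead(15x⁶ + 36x⁵ − 39x⁴ − 21x³ + 42x² + 15x + 76) ÷ lead(D) = 15x⁶ ÷ −3x = −5x⁵. Subtract (−5x⁵)·D = 15x⁶ + 45x⁵. Remainder: −9x⁵ − 39x⁴ − 21x³ + 42x² + 15x + 76.
Step 4: lead(−9x⁵ − 39x⁴ − 21x³ + 42x² + 15x + 76) ÷ lead(D) = −9x⁵ ÷ −3x = 3x⁴. Subtract (3x⁴)·D = −9x⁵ − 27x⁴. Remainder: −12x⁴ − 21x³ + 42x² + 15x + 76.
Step 5: lead(−12x⁴ − 21x³ + 42x² + 15x + 76) ÷ lead(D) = −12x⁴ ÷ −3x = 4x³. Subtract (4x³)·D = −12x⁴ − 36x³. Remainder: 15x³ + 42x² + 15x + 76.
Step 6: lead(15x³ + 42x² + 15x + 76) ÷ lead(D) = 15x³ ÷ −3x = −5x². Subtract (−5x²)·D = 15x³ + 45x². Remainder: −3x² + 15x + 76.
Step 7: lead(−3x² + 15x + 76) ÷ lead(D) = −3x² ÷ −3x = x. Subtract (x)·D = −3x² − 9x. Remainder: 24x + 76.
Step 8: lead(24x + 76) ÷ lead(D) = 24x ÷ −3x = −8. Subtract (−8)·D = 24x + 72. Remainder: 4.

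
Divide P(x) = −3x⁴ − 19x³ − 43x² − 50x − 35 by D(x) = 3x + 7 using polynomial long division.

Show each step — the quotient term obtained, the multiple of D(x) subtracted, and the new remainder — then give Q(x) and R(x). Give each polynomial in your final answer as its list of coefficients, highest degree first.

Step 1: lead(−3x⁴ − 19x³ − 43x² − 50x − 35) ÷ lead(D) = −3x⁴ ÷ 3x = −x³. Subtract (−x³)·D = −3x⁴ − 7x³. Remainder: −12x³ − 43x² − 50x − 35.
Step 2: lead(−12x³ − 43x² − 50x − 35) ÷ lead(D) = −12x³ ÷ 3x = −4x². Subtract (−4x²)·D = −12x³ − 28x². Remainder: −15x² − 50x − 35.
Step 3: lead(−15x² − 50x − 35) ÷ lead(D) = −15x² ÷ 3x = −5x. Subtract (−5x)·D = −15x² − 35x. Remainder: −15x − 35.
Step 4: lead(−15x − 35) ÷ lead(D) = −15x ÷ 3x = −5. Subtract (−5)·D = −15x − 35. Remainder: 0.

Q = [-1, -4, -5, -5]; R = [0]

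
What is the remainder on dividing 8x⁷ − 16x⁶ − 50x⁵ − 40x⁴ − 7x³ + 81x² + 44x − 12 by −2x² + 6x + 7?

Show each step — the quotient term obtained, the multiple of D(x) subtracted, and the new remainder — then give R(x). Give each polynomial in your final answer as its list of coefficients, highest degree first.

Step 1: lead(8x⁷ − 16x⁶ − 50x⁵ − 40x⁴ − 7x³ + 81x² + 44x − 12) ÷ lead(D) = 8x⁷ ÷ −2x² = −4x⁵. Subtract (−4x⁵)·D = 8x⁷ − 24x⁶ − 28x⁵. Remainder: 8x⁶ − 22x⁵ − 40x⁴ − 7x³ + 81x² + 44x − 12.
Step 2: lead(8x⁶ − 22x⁵ − 40x⁴ − 7x³ + 81x² + 44x − 12) ÷ lead(D) = 8x⁶ ÷ −2x² = −4x⁴. Subtract (−4x⁴)·D = 8x⁶ − 24x⁵ − 28x⁴. Remainder: 2x⁵ − 12x⁴ − 7x³ + 81x² + 44x − 12.
Step 3: lead(2x⁵ − 12x⁴ − 7x³ + 81x² + 44x − 12) ÷ lead(D) = 2x⁵ ÷ −2x² = −x³. Subtract (−x³)·D = 2x⁵ − 6x⁴ − 7x³. Remainder: −6x⁴ + 81x² + 44x − 12.
Step 4: lead(−6x⁴ + 81x² + 44x − 12) ÷ lead(D) = −6x⁴ ÷ −2x² = 3x². Subtract (3x²)·D = −6x⁴ + 18x³ + 21x². Remainder: −18x³ + 60x² + 44x − 12.
Step 5: lead(−18x³ + 60x² + 44x − 12) ÷ lead(D) = −18x³ ÷ −2x² = 9x. Subtract (9x)·D = −18x³ + 54x² + 63x. Remainder: 6x² − 19x − 12.
Step 6: lead(6x² − 19x − 12) ÷ lead(D) = 6x² ÷ −2x² = −3. Subtract (−3)·D = 6x² − 18x − 21. Remainder: −x + 9.

R = [-1, 9]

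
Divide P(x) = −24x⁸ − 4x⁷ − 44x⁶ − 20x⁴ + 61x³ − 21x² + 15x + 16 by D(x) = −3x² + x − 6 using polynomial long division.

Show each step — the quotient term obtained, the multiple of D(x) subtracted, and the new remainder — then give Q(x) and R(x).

Step 1: lead(−24x⁸ − 4x⁷ − 44x⁶ − 20x⁴ + 61x³ − 21x² + 15x + 16) ÷ lead(D) = −24x⁸ ÷ −3x² = 8x⁶. Subtract (8x⁶)·D = −24x⁸ + 8x⁷ − 48x⁶. Remainder: −12x⁷ + 4x⁶ − 20x⁴ + 61x³ − 21x² + 15x + 16.
Step 2: lead(−12x⁷ + 4x⁶ − 20x⁴ + 61x³ − 21x² + 15x + 16) ÷ lead(D) = −12x⁷ ÷ −3x² = 4x⁵. Subtract (4x⁵)·D = −12x⁷ + 4x⁶ − 24x⁵. Remainder: 24x⁵ − 20x⁴ + 61x³ − 21x² + 15x + 16.
Step 3: lead(24x⁵ − 20x⁴ + 61x³ − 21x² + 15x + 16) ÷ lead(D) = 24x⁵ ÷ −3x² = −8x³. Subtract (−8x³)·D = 24x⁵ − 8x⁴ + 48x³. Remainder: −12x⁴ + 13x³ − 21x² + 15x + 16.
Step 4: lead(−12x⁴ + 13x³ − 21x² + 15x + 16) ÷ lead(D) = −12x⁴ ÷ −3x² = 4x². Subtract (4x²)·D = −12x⁴ + 4x³ − 24x². Remainder: 9x³ + 3x² + 15x + 16.
Step 5: lead(9x³ + 3x² + 15x + 16) ÷ lead(D) = 9x³ ÷ −3x² = −3x. Subtract (−3x)·D = 9x³ − 3x² + 18x. Remainder: 6x² − 3x + 16.
Step 6: lead(6x² − 3x + 16) ÷ lead(D) = 6x² ÷ −3x² = −2. Subtract (−2)·D = 6x² − 2x + 12. Remainder: −x + 4.

Q(x) = 8x⁶ + 4x⁵ − 8x³ + 4x² − 3x − 2; R(x) = −x + 4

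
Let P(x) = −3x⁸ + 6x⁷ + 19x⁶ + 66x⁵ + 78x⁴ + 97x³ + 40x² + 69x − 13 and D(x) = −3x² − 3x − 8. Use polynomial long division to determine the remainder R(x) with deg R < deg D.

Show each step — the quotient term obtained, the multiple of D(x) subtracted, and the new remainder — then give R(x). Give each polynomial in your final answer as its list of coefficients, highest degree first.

Step 1: lead(−3x⁸ + 6x⁷ + 19x⁶ + 66x⁵ + 78x⁴ + 97x³ + 40x² + 69x − 13) ÷ lead(D) = −3x⁸ ÷ −3x² = x⁶. Subtract (x⁶)·D = −3x⁸ − 3x⁷ − 8x⁶. Remainder: 9x⁷ + 27x⁶ + 66x⁵ + 78x⁴ + 97x³ + 40x² + 69x − 13.
Step 2: lead(9x⁷ + 27x⁶ + 66x⁵ + 78x⁴ + 97x³ + 40x² + 69x − 13) ÷ lead(D) = 9x⁷ ÷ −3x² = −3x⁵. Subtract (−3x⁵)·D = 9x⁷ + 9x⁶ + 24x⁵. Remainder: 18x⁶ + 42x⁵ + 78x⁴ + 97x³ + 40x² + 69x − 13.
Step 3: lead(18x⁶ + 42x⁵ + 78x⁴ + 97x³ + 40x² + 69x − 13) ÷ lead(D) = 18x⁶ ÷ −3x² = −6x⁴. Subtract (−6x⁴)·D = 18x⁶ + 18x⁵ + 48x⁴. Remainder: 24x⁵ + 30x⁴ + 97x³ + 40x² + 69x − 13.
Step 4: lead(24x⁵ + 30x⁴ + 97x³ + 40x² + 69x − 13) ÷ lead(D) = 24x⁵ ÷ −3x² = −8x³. Subtract (−8x³)·D = 24x⁵ + 24x⁴ + 64x³. Remainder: 6x⁴ + 33x³ + 40x² + 69x − 13.
Step 5: lead(6x⁴ + 33x³ + 40x² + 69x − 13) ÷ lead(D) = 6x⁴ ÷ −3x² = −2x². Subtract (−2x²)·D = 6x⁴ + 6x³ + 16x². Remainder: 27x³ + 24x² + 69x − 13.
Step 6: lead(27x³ + 24x² + 69x − 13) ÷ lead(D) = 27x³ ÷ −3x² = −9x. Subtract (−9x)·D = 27x³ + 27x² + 72x. Remainder: −3x² − 3x − 13.
Step 7: lead(−3x² − 3x − 13) ÷ lead(D) = −3x² ÷ −3x² = 1. Subtract (1)·D = −3x² − 3x − 8. Remainder: −5.

R = [-5]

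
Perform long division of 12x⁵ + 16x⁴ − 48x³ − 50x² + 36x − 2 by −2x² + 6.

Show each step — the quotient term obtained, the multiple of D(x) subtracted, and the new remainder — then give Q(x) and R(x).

Q(x) = −6x³ − 8x² + 6x + 1; R(x) = −8

Step 1: lead(12x⁵ + 16x⁴ − 48x³ − 50x² + 36x − 2) ÷ lead(D) = 12x⁵ ÷ −2x² = −6x³. Subtract (−6x³)·D = 12x⁵ − 36x³. Remainder: 16x⁴ − 12x³ − 50x² + 36x − 2.
Step 2: lead(16x⁴ − 12x³ − 50x² + 36x − 2) ÷ lead(D) = 16x⁴ ÷ −2x² = −8x². Subtract (−8x²)·D = 16x⁴ − 48x². Remainder: −12x³ − 2x² + 36x − 2.
Step 3: lead(−12x³ − 2x² + 36x − 2) ÷ lead(D) = −12x³ ÷ −2x² = 6x. Subtract (6x)·D = −12x³ + 36x. Remainder: −2x² − 2.
Step 4: lead(−2x² − 2) ÷ lead(D) = −2x² ÷ −2x² = 1. Subtract (1)·D = −2x² + 6. Remainder: −8.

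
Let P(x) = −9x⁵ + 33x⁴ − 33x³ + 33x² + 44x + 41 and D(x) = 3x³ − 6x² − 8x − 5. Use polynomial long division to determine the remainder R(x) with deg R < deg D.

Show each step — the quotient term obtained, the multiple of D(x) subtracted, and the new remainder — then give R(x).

R(x) = 4x² − 3x − 4

Step 1: lead(−9x⁵ + 33x⁴ − 33x³ + 33x² + 44x + 41) ÷ lead(D) = −9x⁵ ÷ 3x³ = −3x². Subtract (−3x²)·D = −9x⁵ + 18x⁴ + 24x³ + 15x². Remainder: 15x⁴ − 57x³ + 18x² + 44x + 41.
Step 2: lead(15x⁴ − 57x³ + 18x² + 44x + 41) ÷ lead(D) = 15x⁴ ÷ 3x³ = 5x. Subtract (5x)·D = 15x⁴ − 30x³ − 40x² − 25x. Remainder: −27x³ + 58x² + 69x + 41.
Step 3: lead(−27x³ + 58x² + 69x + 41) ÷ lead(D) = −27x³ ÷ 3x³ = −9. Subtract (−9)·D = −27x³ + 54x² + 72x + 45. Remainder: 4x² − 3x − 4.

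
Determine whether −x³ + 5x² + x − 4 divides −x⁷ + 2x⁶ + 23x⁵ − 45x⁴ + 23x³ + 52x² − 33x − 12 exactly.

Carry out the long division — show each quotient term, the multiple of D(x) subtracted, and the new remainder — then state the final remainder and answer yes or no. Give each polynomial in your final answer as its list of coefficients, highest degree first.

R = [0], so D(x) is a factor of P(x). yes

Step 1: lead(−x⁷ + 2x⁶ + 23x⁵ − 45x⁴ + 23x³ + 52x² − 33x − 12) ÷ lead(D) = −x⁷ ÷ −x³ = x⁴. Subtract (x⁴)·D = −x⁷ + 5x⁶ + x⁵ − 4x⁴. Remainder: −3x⁶ + 22x⁵ − 41x⁴ + 23x³ + 52x² − 33x − 12.
Step 2: lead(−3x⁶ + 22x⁵ − 41x⁴ + 23x³ + 52x² − 33x − 12) ÷ lead(D) = −3x⁶ ÷ −x³ = 3x³. Subtract (3x³)·D = −3x⁶ + 15x⁵ + 3x⁴ − 12x³. Remainder: 7x⁵ − 44x⁴ + 35x³ + 52x² − 33x − 12.
Step 3: lead(7x⁵ − 44x⁴ + 35x³ + 52x² − 33x − 12) ÷ lead(D) = 7x⁵ ÷ −x³ = −7x². Subtract (−7x²)·D = 7x⁵ − 35x⁴ − 7x³ + 28x². Remainder: −9x⁴ + 42x³ + 24x² − 33x − 12.
Step 4: lead(−9x⁴ + 42x³ + 24x² − 33x − 12) ÷ lead(D) = −9x⁴ ÷ −x³ = 9x. Subtract (9x)·D = −9x⁴ + 45x³ + 9x² − 36x. Remainder: −3x³ + 15x² + 3x − 12.
Step 5: lead(−3x³ + 15x² + 3x − 12) ÷ lead(D) = −3x³ ÷ −x³ = 3. Subtract (3)·D = −3x³ + 15x² + 3x − 12. Remainder: 0.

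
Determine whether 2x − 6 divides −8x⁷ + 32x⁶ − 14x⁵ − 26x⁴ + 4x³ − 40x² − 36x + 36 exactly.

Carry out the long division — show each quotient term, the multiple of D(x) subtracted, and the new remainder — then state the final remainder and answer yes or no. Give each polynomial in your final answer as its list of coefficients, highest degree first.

R = [0], so D(x) is a factor of P(x). yes

Step 1: lead(−8x⁷ + 32x⁶ − 14x⁵ − 26x⁴ + 4x³ − 40x² − 36x + 36) ÷ lead(D) = −8x⁷ ÷ 2x = −4x⁶. Subtract (−4x⁶)·D = −8x⁷ + 24x⁶. Remainder: 8x⁶ − 14x⁵ − 26x⁴ + 4x³ − 40x² − 36x + 36.
Step 2: lead(8x⁶ − 14x⁵ − 26x⁴ + 4x³ − 40x² − 36x + 36) ÷ lead(D) = 8x⁶ ÷ 2x = 4x⁵. Subtract (4x⁵)·D = 8x⁶ − 24x⁵. Remainder: 10x⁵ − 26x⁴ + 4x³ − 40x² − 36x + 36.
Step 3: lead(10x⁵ − 26x⁴ + 4x³ − 40x² − 36x + 36) ÷ lead(D) = 10x⁵ ÷ 2x = 5x⁴. Subtract (5x⁴)·D = 10x⁵ − 30x⁴. Remainder: 4x⁴ + 4x³ − 40x² − 36x + 36.
Step 4: lead(4x⁴ + 4x³ − 40x² − 36x + 36) ÷ lead(D) = 4x⁴ ÷ 2x = 2x³. Subtract (2x³)·D = 4x⁴ − 12x³. Remainder: 16x³ − 40x² − 36x + 36.
Step 5: lead(16x³ − 40x² − 36x + 36) ÷ lead(D) = 16x³ ÷ 2x = 8x². Subtract (8x²)·D = 16x³ − 48x². Remainder: 8x² − 36x + 36.
Step 6: lead(8x² − 36x + 36) ÷ lead(D) = 8x² ÷ 2x = 4x. Subtract (4x)·D = 8x² − 24x. Remainder: −12x + 36.
Step 7: lead(−12x + 36) ÷ lead(D) = −12x ÷ 2x = −6. Subtract (−6)·D = −12x + 36. Remainder: 0.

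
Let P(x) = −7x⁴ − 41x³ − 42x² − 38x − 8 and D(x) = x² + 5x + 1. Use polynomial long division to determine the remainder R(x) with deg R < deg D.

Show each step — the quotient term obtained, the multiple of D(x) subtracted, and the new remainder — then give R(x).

Step 1: lead(−7x⁴ − 41x³ − 42x² − 38x − 8) ÷ lead(D) = −7x⁴ ÷ x² = −7x². Subtract (−7x²)·D = −7x⁴ − 35x³ − 7x². Remainder: −6x³ − 35x² − 38x − 8.
Step 2: lead(−6x³ − 35x² − 38x − 8) ÷ lead(D) = −6x³ ÷ x² = −6x. Subtract (−6x)·D = −6x³ − 30x² − 6x. Remainder: −5x² − 32x − 8.
Step 3: lead(−5x² − 32x − 8) ÷ lead(D) = −5x² ÷ x² = −5. Subtract (−5)·D = −5x² − 25x − 5. Remainder: −7x − 3.

R(x) = −7x − 3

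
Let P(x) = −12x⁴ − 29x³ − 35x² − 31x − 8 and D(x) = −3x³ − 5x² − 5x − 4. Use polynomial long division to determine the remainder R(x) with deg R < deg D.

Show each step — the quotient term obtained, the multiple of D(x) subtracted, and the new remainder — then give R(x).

Step 1: lead(−12x⁴ − 29x³ − 35x² − 31x − 8) ÷ lead(D) = −12x⁴ ÷ −3x³ = 4x. Subtract (4x)·D = −12x⁴ − 20x³ − 20x² − 16x. Remainder: −9x³ − 15x² − 15x − 8.
Step 2: lead(−9x³ − 15x² − 15x − 8) ÷ lead(D) = −9x³ ÷ −3x³ = 3. Subtract (3)·D = −9x³ − 15x² − 15x − 12. Remainder: 4.

R(x) = 4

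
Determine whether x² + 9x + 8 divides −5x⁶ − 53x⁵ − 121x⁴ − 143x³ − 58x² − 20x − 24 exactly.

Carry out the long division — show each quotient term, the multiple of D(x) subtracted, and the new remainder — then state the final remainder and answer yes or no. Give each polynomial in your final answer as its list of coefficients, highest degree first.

R = [8], so D(x) is not a factor of P(x). no

Step 1: lead(−5x⁶ − 53x⁵ − 121x⁴ − 143x³ − 58x² − 20x − 24) ÷ lead(D) = −5x⁶ ÷ x² = −5x⁴. Subtract (−5x⁴)·D = −5x⁶ − 45x⁵ − 40x⁴. Remainder: −8x⁵ − 81x⁴ − 143x³ − 58x² − 20x − 24.
Step 2: lead(−8x⁵ − 81x⁴ − 143x³ − 58x² − 20x − 24) ÷ lead(D) = −8x⁵ ÷ x² = −8x³. Subtract (−8x³)·D = −8x⁵ − 72x⁴ − 64x³. Remainder: −9x⁴ − 79x³ − 58x² − 20x − 24.
Step 3: lead(−9x⁴ − 79x³ − 58x² − 20x − 24) ÷ lead(D) = −9x⁴ ÷ x² = −9x². Subtract (−9x²)·D = −9x⁴ − 81x³ − 72x². Remainder: 2x³ + 14x² − 20x − 24.
Step 4: lead(2x³ + 14x² − 20x − 24) ÷ lead(D) = 2x³ ÷ x² = 2x. Subtract (2x)·D = 2x³ + 18x² + 16x. Remainder: −4x² − 36x − 24.
Step 5: lead(−4x² − 36x − 24) ÷ lead(D) = −4x² ÷ x² = −4. Subtract (−4)·D = −4x² − 36x − 32. Remainder: 8.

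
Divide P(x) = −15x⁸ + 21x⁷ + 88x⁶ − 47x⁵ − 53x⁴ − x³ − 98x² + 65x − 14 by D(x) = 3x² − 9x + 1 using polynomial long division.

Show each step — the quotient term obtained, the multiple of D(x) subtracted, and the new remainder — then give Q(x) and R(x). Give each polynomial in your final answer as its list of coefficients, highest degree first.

Q = [-5, -8, 7, 8, 4, 9, -7]; R = [-7, -7]

Step 1: lead(−15x⁸ + 21x⁷ + 88x⁶ − 47x⁵ − 53x⁴ − x³ − 98x² + 65x − 14) ÷ lead(D) = −15x⁸ ÷ 3x² = −5x⁶. Subtract (−5x⁶)·D = −15x⁸ + 45x⁷ − 5x⁶. Remainder: −24x⁷ + 93x⁶ − 47x⁵ − 53x⁴ − x³ − 98x² + 65x − 14.
Step 2: lead(−24x⁷ + 93x⁶ − 47x⁵ − 53x⁴ − x³ − 98x² + 65x − 14) ÷ lead(D) = −24x⁷ ÷ 3x² = −8x⁵. Subtract (−8x⁵)·D = −24x⁷ + 72x⁶ − 8x⁵. Remainder: 21x⁶ − 39x⁵ − 53x⁴ − x³ − 98x² + 65x − 14.
Step 3: lead(21x⁶ − 39x⁵ − 53x⁴ − x³ − 98x² + 65x − 14) ÷ lead(D) = 21x⁶ ÷ 3x² = 7x⁴. Subtract (7x⁴)·D = 21x⁶ − 63x⁵ + 7x⁴. Remainder: 24x⁵ − 60x⁴ − x³ − 98x² + 65x − 14.
Step 4: lead(24x⁵ − 60x⁴ − x³ − 98x² + 65x − 14) ÷ lead(D) = 24x⁵ ÷ 3x² = 8x³. Subtract (8x³)·D = 24x⁵ − 72x⁴ + 8x³. Remainder: 12x⁴ − 9x³ − 98x² + 65x − 14.
Step 5: lead(12x⁴ − 9x³ − 98x² + 65x − 14) ÷ lead(D) = 12x⁴ ÷ 3x² = 4x². Subtract (4x²)·D = 12x⁴ − 36x³ + 4x². Remainder: 27x³ − 102x² + 65x − 14.
Step 6: lead(27x³ − 102x² + 65x − 14) ÷ lead(D) = 27x³ ÷ 3x² = 9x. Subtract (9x)·D = 27x³ − 81x² + 9x. Remainder: −21x² + 56x − 14.
Step 7: lead(−21x² + 56x − 14) ÷ lead(D) = −21x² ÷ 3x² = −7. Subtract (−7)·D = −21x² + 63x − 7. Remainder: −7x − 7.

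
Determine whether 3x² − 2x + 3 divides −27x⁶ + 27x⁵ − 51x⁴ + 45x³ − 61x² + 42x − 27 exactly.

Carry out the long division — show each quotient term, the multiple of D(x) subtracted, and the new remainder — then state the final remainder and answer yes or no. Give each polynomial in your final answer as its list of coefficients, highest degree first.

Step 1: lead(−27x⁶ + 27x⁵ − 51x⁴ + 45x³ − 61x² + 42x − 27) ÷ lead(D) = −27x⁶ ÷ 3x² = −9x⁴. Subtract (−9x⁴)·D = −27x⁶ + 18x⁵ − 27x⁴. Remainder: 9x⁵ − 24x⁴ + 45x³ − 61x² + 42x − 27.
Step 2: lead(9x⁵ − 24x⁴ + 45x³ − 61x² + 42x − 27) ÷ lead(D) = 9x⁵ ÷ 3x² = 3x³. Subtract (3x³)·D = 9x⁵ − 6x⁴ + 9x³. Remainder: −18x⁴ + 36x³ − 61x² + 42x − 27.
Step 3: lead(−18x⁴ + 36x³ − 61x² + 42x − 27) ÷ lead(D) = −18x⁴ ÷ 3x² = −6x². Subtract (−6x²)·D = −18x⁴ + 12x³ − 18x². Remainder: 24x³ − 43x² + 42x − 27.
Step 4: lead(24x³ − 43x² + 42x − 27) ÷ lead(D) = 24x³ ÷ 3x² = 8x. Subtract (8x)·D = 24x³ − 16x² + 24x. Remainder: −27x² + 18x − 27.
Step 5: lead(−27x² + 18x − 27) ÷ lead(D) = −27x² ÷ 3x² = −9. Subtract (−9)·D = −27x² + 18x − 27. Remainder: 0.

R = [0], so D(x) is a factor of P(x). yes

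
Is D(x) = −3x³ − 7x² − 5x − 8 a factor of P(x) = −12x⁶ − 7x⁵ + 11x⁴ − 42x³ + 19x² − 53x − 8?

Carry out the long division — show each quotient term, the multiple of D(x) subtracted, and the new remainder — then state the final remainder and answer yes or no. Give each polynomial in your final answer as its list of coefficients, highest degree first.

R = [0], so D(x) is a factor of P(x). yes

Step 1: lead(−12x⁶ − 7x⁵ + 11x⁴ − 42x³ + 19x² − 53x − 8) ÷ lead(D) = −12x⁶ ÷ −3x³ = 4x³. Subtract (4x³)·D = −12x⁶ − 28x⁵ − 20x⁴ − 32x³. Remainder: 21x⁵ + 31x⁴ − 10x³ + 19x² − 53x − 8.
Step 2: lead(21x⁵ + 31x⁴ − 10x³ + 19x² − 53x − 8) ÷ lead(D) = 21x⁵ ÷ −3x³ = −7x². Subtract (−7x²)·D = 21x⁵ + 49x⁴ + 35x³ + 56x². Remainder: −18x⁴ − 45x³ − 37x² − 53x − 8.
Step 3: lead(−18x⁴ − 45x³ − 37x² − 53x − 8) ÷ lead(D) = −18x⁴ ÷ −3x³ = 6x. Subtract (6x)·D = −18x⁴ − 42x³ − 30x² − 48x. Remainder: −3x³ − 7x² − 5x − 8.
Step 4: lead(−3x³ − 7x² − 5x − 8) ÷ lead(D) = −3x³ ÷ −3x³ = 1. Subtract (1)·D = −3x³ − 7x² − 5x − 8. Remainder: 0.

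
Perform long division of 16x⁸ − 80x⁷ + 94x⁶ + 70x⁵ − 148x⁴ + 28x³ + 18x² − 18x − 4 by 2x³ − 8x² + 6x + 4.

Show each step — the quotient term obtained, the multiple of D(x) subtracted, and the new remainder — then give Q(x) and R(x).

Q(x) = 8x⁵ − 8x⁴ − 9x³ + 7x² − 3x − 1; R(x) = 0

Step 1: lead(16x⁸ − 80x⁷ + 94x⁶ + 70x⁵ − 148x⁴ + 28x³ + 18x² − 18x − 4) ÷ lead(D) = 16x⁸ ÷ 2x³ = 8x⁵. Subtract (8x⁵)·D = 16x⁸ − 64x⁷ + 48x⁶ + 32x⁵. Remainder: −16x⁷ + 46x⁶ + 38x⁵ − 148x⁴ + 28x³ + 18x² − 18x − 4.
Step 2: lead(−16x⁷ + 46x⁶ + 38x⁵ − 148x⁴ + 28x³ + 18x² − 18x − 4) ÷ lead(D) = −16x⁷ ÷ 2x³ = −8x⁴. Subtract (−8x⁴)·D = −16x⁷ + 64x⁶ − 48x⁵ − 32x⁴. Remainder: −18x⁶ + 86x⁵ − 116x⁴ + 28x³ + 18x² − 18x − 4.
Step 3: lead(−18x⁶ + 86x⁵ − 116x⁴ + 28x³ + 18x² − 18x − 4) ÷ lead(D) = −18x⁶ ÷ 2x³ = −9x³. Subtract (−9x³)·D = −18x⁶ + 72x⁵ − 54x⁴ − 36x³. Remainder: 14x⁵ − 62x⁴ + 64x³ + 18x² − 18x − 4.
Step 4: lead(14x⁵ − 62x⁴ + 64x³ + 18x² − 18x − 4) ÷ lead(D) = 14x⁵ ÷ 2x³ = 7x². Subtract (7x²)·D = 14x⁵ − 56x⁴ + 42x³ + 28x². Remainder: −6x⁴ + 22x³ − 10x² − 18x − 4.
Step 5: lead(−6x⁴ + 22x³ − 10x² − 18x − 4) ÷ lead(D) = −6x⁴ ÷ 2x³ = −3x. Subtract (−3x)·D = −6x⁴ + 24x³ − 18x² − 12x. Remainder: −2x³ + 8x² − 6x − 4.
Step 6: lead(−2x³ + 8x² − 6x − 4) ÷ lead(D) = −2x³ ÷ 2x³ = −1. Subtract (−1)·D = −2x³ + 8x² − 6x − 4. Remainder: 0.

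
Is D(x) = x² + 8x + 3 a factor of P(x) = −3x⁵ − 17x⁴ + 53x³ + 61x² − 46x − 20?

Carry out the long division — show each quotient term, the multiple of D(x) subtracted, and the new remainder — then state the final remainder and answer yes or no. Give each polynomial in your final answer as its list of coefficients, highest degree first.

Step 1: lead(−3x⁵ − 17x⁴ + 53x³ + 61x² − 46x − 20) ÷ lead(D) = −3x⁵ ÷ x² = −3x³. Subtract (−3x³)·D = −3x⁵ − 24x⁴ − 9x³. Remainder: 7x⁴ + 62x³ + 61x² − 46x − 20.
Step 2: lead(7x⁴ + 62x³ + 61x² − 46x − 20) ÷ lead(D) = 7x⁴ ÷ x² = 7x². Subtract (7x²)·D = 7x⁴ + 56x³ + 21x². Remainder: 6x³ + 40x² − 46x − 20.
Step 3: lead(6x³ + 40x² − 46x − 20) ÷ lead(D) = 6x³ ÷ x² = 6x. Subtract (6x)·D = 6x³ + 48x² + 18x. Remainder: −8x² − 64x − 20.
Step 4: lead(−8x² − 64x − 20) ÷ lead(D) = −8x² ÷ x² = −8. Subtract (−8)·D = −8x² − 64x − 24. Remainder: 4.

R = [4], so D(x) is not a factor of P(x). no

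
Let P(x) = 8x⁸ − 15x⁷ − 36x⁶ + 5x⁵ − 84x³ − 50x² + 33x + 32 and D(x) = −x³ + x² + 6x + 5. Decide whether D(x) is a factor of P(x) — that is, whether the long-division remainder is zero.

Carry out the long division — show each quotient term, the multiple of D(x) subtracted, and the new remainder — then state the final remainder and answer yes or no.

Step 1: lead(8x⁸ − 15x⁷ − 36x⁶ + 5x⁵ − 84x³ − 50x² + 33x + 32) ÷ lead(D) = 8x⁸ ÷ −x³ = −8x⁵. Subtract (−8x⁵)·D = 8x⁸ − 8x⁷ − 48x⁶ − 40x⁵. Remainder: −7x⁷ + 12x⁶ + 45x⁵ − 84x³ − 50x² + 33x + 32.
Step 2: lead(−7x⁷ + 12x⁶ + 45x⁵ − 84x³ − 50x² + 33x + 32) ÷ lead(D) = −7x⁷ ÷ −x³ = 7x⁴. Subtract (7x⁴)·D = −7x⁷ + 7x⁶ + 42x⁵ + 35x⁴. Remainder: 5x⁶ + 3x⁵ − 35x⁴ − 84x³ − 50x² + 33x + 32.
Step 3: lead(5x⁶ + 3x⁵ − 35x⁴ − 84x³ − 50x² + 33x + 32) ÷ lead(D) = 5x⁶ ÷ −x³ = −5x³. Subtract (−5x³)·D = 5x⁶ − 5x⁵ − 30x⁴ − 25x³. Remainder: 8x⁵ − 5x⁴ − 59x³ − 50x² + 33x + 32.
Step 4: lead(8x⁵ − 5x⁴ − 59x³ − 50x² + 33x + 32) ÷ lead(D) = 8x⁵ ÷ −x³ = −8x². Subtract (−8x²)·D = 8x⁵ − 8x⁴ − 48x³ − 40x². Remainder: 3x⁴ − 11x³ − 10x² + 33x + 32.
Step 5: lead(3x⁴ − 11x³ − 10x² + 33x + 32) ÷ lead(D) = 3x⁴ ÷ −x³ = −3x. Subtract (−3x)·D = 3x⁴ − 3x³ − 18x² − 15x. Remainder: −8x³ + 8x² + 48x + 32.
Step 6: lead(−8x³ + 8x² + 48x + 32) ÷ lead(D) = −8x³ ÷ −x³ = 8. Subtract (8)·D = −8x³ + 8x² + 48x + 40. Remainder: −8.

R(x) = −8, so D(x) is not a factor of P(x). no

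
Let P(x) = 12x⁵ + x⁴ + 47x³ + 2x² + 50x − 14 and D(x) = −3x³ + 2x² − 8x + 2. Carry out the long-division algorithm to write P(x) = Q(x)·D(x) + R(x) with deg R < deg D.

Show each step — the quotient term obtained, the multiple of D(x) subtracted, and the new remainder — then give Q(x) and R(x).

Q(x) = −4x² − 3x − 7; R(x) = 0

Step 1: lead(12x⁵ + x⁴ + 47x³ + 2x² + 50x − 14) ÷ lead(D) = 12x⁵ ÷ −3x³ = −4x². Subtract (−4x²)·D = 12x⁵ − 8x⁴ + 32x³ − 8x². Remainder: 9x⁴ + 15x³ + 10x² + 50x − 14.
Step 2: lead(9x⁴ + 15x³ + 10x² + 50x − 14) ÷ lead(D) = 9x⁴ ÷ −3x³ = −3x. Subtract (−3x)·D = 9x⁴ − 6x³ + 24x² − 6x. Remainder: 21x³ − 14x² + 56x − 14.
Step 3: lead(21x³ − 14x² + 56x − 14) ÷ lead(D) = 21x³ ÷ −3x³ = −7. Subtract (−7)·D = 21x³ − 14x² + 56x − 14. Remainder: 0.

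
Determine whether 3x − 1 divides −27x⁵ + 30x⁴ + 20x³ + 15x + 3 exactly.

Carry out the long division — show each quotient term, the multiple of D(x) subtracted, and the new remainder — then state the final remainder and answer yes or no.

R(x) = 9, so D(x) is not a factor of P(x). no

Step 1: lead(−27x⁵ + 30x⁴ + 20x³ + 15x + 3) ÷ lead(D) = −27x⁵ ÷ 3x = −9x⁴. Subtract (−9x⁴)·D = −27x⁵ + 9x⁴. Remainder: 21x⁴ + 20x³ + 15x + 3.
Step 2: lead(21x⁴ + 20x³ + 15x + 3) ÷ lead(D) = 21x⁴ ÷ 3x = 7x³. Subtract (7x³)·D = 21x⁴ − 7x³. Remainder: 27x³ + 15x + 3.
Step 3: lead(27x³ + 15x + 3) ÷ lead(D) = 27x³ ÷ 3x = 9x². Subtract (9x²)·D = 27x³ − 9x². Remainder: 9x² + 15x + 3.
Step 4: lead(9x² + 15x + 3) ÷ lead(D) = 9x² ÷ 3x = 3x. Subtract (3x)·D = 9x² − 3x. Remainder: 18x + 3.
Step 5: lead(18x + 3) ÷ lead(D) = 18x ÷ 3x = 6. Subtract (6)·D = 18x − 6. Remainder: 9.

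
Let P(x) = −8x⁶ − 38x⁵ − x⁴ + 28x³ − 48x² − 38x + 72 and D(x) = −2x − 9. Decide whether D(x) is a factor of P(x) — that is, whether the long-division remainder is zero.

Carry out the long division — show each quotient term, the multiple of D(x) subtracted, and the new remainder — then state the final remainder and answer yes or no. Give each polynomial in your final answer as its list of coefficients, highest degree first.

R = [0], so D(x) is a factor of P(x). yes

Step 1: lead(−8x⁶ − 38x⁵ − x⁴ + 28x³ − 48x² − 38x + 72) ÷ lead(D) = −8x⁶ ÷ −2x = 4x⁵. Subtract (4x⁵)·D = −8x⁶ − 36x⁵. Remainder: −2x⁵ − x⁴ + 28x³ − 48x² − 38x + 72.
Step 2: lead(−2x⁵ − x⁴ + 28x³ − 48x² − 38x + 72) ÷ lead(D) = −2x⁵ ÷ −2x = x⁴. Subtract (x⁴)·D = −2x⁵ − 9x⁴. Remainder: 8x⁴ + 28x³ − 48x² − 38x + 72.
Step 3: lead(8x⁴ + 28x³ − 48x² − 38x + 72) ÷ lead(D) = 8x⁴ ÷ −2x = −4x³. Subtract (−4x³)·D = 8x⁴ + 36x³. Remainder: −8x³ − 48x² − 38x + 72.
Step 4: lead(−8x³ − 48x² − 38x + 72) ÷ lead(D) = −8x³ ÷ −2x = 4x². Subtract (4x²)·D = −8x³ − 36x². Remainder: −12x² − 38x + 72.
Step 5: lead(−12x² − 38x + 72) ÷ lead(D) = −12x² ÷ −2x = 6x. Subtract (6x)·D = −12x² − 54x. Remainder: 16x + 72.
Step 6: lead(16x + 72) ÷ lead(D) = 16x ÷ −2x = −8. Subtract (−8)·D = 16x + 72. Remainder: 0.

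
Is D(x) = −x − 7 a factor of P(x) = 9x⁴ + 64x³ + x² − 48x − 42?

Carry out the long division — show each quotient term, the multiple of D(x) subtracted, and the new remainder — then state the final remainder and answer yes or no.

Step 1: lead(9x⁴ + 64x³ + x² − 48x − 42) ÷ lead(D) = 9x⁴ ÷ −x = −9x³. Subtract (−9x³)·D = 9x⁴ + 63x³. Remainder: x³ + x² − 48x − 42.
Step 2: lead(x³ + x² − 48x − 42) ÷ lead(D) = x³ ÷ −x = −x². Subtract (−x²)·D = x³ + 7x². Remainder: −6x² − 48x − 42.
Step 3: lead(−6x² − 48x − 42) ÷ lead(D) = −6x² ÷ −x = 6x. Subtract (6x)·D = −6x² − 42x. Remainder: −6x − 42.
Step 4: lead(−6x − 42) ÷ lead(D) = −6x ÷ −x = 6. Subtract (6)·D = −6x − 42. Remainder: 0.

R(x) = 0, so D(x) is a factor of P(x). yes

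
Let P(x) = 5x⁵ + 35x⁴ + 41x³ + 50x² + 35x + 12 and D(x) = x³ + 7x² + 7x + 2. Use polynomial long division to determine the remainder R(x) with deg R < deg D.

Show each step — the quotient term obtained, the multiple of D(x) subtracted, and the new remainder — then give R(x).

R(x) = −2x² − 7x

Step 1: lead(5x⁵ + 35x⁴ + 41x³ + 50x² + 35x + 12) ÷ lead(D) = 5x⁵ ÷ x³ = 5x². Subtract (5x²)·D = 5x⁵ + 35x⁴ + 35x³ + 10x². Remainder: 6x³ + 40x² + 35x + 12.
Step 2: lead(6x³ + 40x² + 35x + 12) ÷ lead(D) = 6x³ ÷ x³ = 6. Subtract (6)·D = 6x³ + 42x² + 42x + 12. Remainder: −2x² − 7x.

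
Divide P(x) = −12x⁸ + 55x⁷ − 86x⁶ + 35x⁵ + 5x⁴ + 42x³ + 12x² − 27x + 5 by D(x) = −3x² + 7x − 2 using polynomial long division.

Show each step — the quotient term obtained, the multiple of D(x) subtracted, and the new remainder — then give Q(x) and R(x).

Q(x) = 4x⁶ − 9x⁵ + 5x⁴ + 6x³ + 9x² + 3x − 3; R(x) = −1

Step 1: lead(−12x⁸ + 55x⁷ − 86x⁶ + 35x⁵ + 5x⁴ + 42x³ + 12x² − 27x + 5) ÷ lead(D) = −12x⁸ ÷ −3x² = 4x⁶. Subtract (4x⁶)·D = −12x⁸ + 28x⁷ − 8x⁶. Remainder: 27x⁷ − 78x⁶ + 35x⁵ + 5x⁴ + 42x³ + 12x² − 27x + 5.
Step 2: lead(27x⁷ − 78x⁶ + 35x⁵ + 5x⁴ + 42x³ + 12x² − 27x + 5) ÷ lead(D) = 27x⁷ ÷ −3x² = −9x⁵. Subtract (−9x⁵)·D = 27x⁷ − 63x⁶ + 18x⁵. Remainder: −15x⁶ + 17x⁵ + 5x⁴ + 42x³ + 12x² − 27x + 5.
Step 3: lead(−15x⁶ + 17x⁵ + 5x⁴ + 42x³ + 12x² − 27x + 5) ÷ lead(D) = −15x⁶ ÷ −3x² = 5x⁴. Subtract (5x⁴)·D = −15x⁶ + 35x⁵ − 10x⁴. Remainder: −18x⁵ + 15x⁴ + 42x³ + 12x² − 27x + 5.
Step 4: lead(−18x⁵ + 15x⁴ + 42x³ + 12x² − 27x + 5) ÷ lead(D) = −18x⁵ ÷ −3x² = 6x³. Subtract (6x³)·D = −18x⁵ + 42x⁴ − 12x³. Remainder: −27x⁴ + 54x³ + 12x² − 27x + 5.
Step 5: lead(−27x⁴ + 54x³ + 12x² − 27x + 5) ÷ lead(D) = −27x⁴ ÷ −3x² = 9x². Subtract (9x²)·D = −27x⁴ + 63x³ − 18x². Remainder: −9x³ + 30x² − 27x + 5.
Step 6: lead(−9x³ + 30x² − 27x + 5) ÷ lead(D) = −9x³ ÷ −3x² = 3x. Subtract (3x)·D = −9x³ + 21x² − 6x. Remainder: 9x² − 21x + 5.
Step 7: lead(9x² − 21x + 5) ÷ lead(D) = 9x² ÷ −3x² = −3. Subtract (−3)·D = 9x² − 21x + 6. Remainder: −1.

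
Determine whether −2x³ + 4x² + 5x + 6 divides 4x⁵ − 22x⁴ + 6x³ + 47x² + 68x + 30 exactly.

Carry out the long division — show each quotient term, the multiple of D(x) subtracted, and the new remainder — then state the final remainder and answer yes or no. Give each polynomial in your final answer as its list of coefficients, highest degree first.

R = [-4, -6], so D(x) is not a factor of P(x). no

Step 1: lead(4x⁵ − 22x⁴ + 6x³ + 47x² + 68x + 30) ÷ lead(D) = 4x⁵ ÷ −2x³ = −2x². Subtract (−2x²)·D = 4x⁵ − 8x⁴ − 10x³ − 12x². Remainder: −14x⁴ + 16x³ + 59x² + 68x + 30.
Step 2: lead(−14x⁴ + 16x³ + 59x² + 68x + 30) ÷ lead(D) = −14x⁴ ÷ −2x³ = 7x. Subtract (7x)·D = −14x⁴ + 28x³ + 35x² + 42x. Remainder: −12x³ + 24x² + 26x + 30.
Step 3: lead(−12x³ + 24x² + 26x + 30) ÷ lead(D) = −12x³ ÷ −2x³ = 6. Subtract (6)·D = −12x³ + 24x² + 30x + 36. Remainder: −4x − 6.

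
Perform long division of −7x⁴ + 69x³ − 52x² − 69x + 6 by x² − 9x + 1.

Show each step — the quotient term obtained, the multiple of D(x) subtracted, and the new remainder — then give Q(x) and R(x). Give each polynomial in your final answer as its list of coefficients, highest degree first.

Q = [-7, 6, 9]; R = [6, -3]

Step 1: lead(−7x⁴ + 69x³ − 52x² − 69x + 6) ÷ lead(D) = −7x⁴ ÷ x² = −7x². Subtract (−7x²)·D = −7x⁴ + 63x³ − 7x². Remainder: 6x³ − 45x² − 69x + 6.
Step 2: lead(6x³ − 45x² − 69x + 6) ÷ lead(D) = 6x³ ÷ x² = 6x. Subtract (6x)·D = 6x³ − 54x² + 6x. Remainder: 9x² − 75x + 6.
Step 3: lead(9x² − 75x + 6) ÷ lead(D) = 9x² ÷ x² = 9. Subtract (9)·D = 9x² − 81x + 9. Remainder: 6x − 3.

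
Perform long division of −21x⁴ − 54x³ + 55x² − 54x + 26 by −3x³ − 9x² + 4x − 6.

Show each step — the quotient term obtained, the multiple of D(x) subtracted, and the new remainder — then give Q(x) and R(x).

Q(x) = 7x − 3; R(x) = 8

Step 1: lead(−21x⁴ − 54x³ + 55x² − 54x + 26) ÷ lead(D) = −21x⁴ ÷ −3x³ = 7x. Subtract (7x)·D = −21x⁴ − 63x³ + 28x² − 42x. Remainder: 9x³ + 27x² − 12x + 26.
Step 2: lead(9x³ + 27x² − 12x + 26) ÷ lead(D) = 9x³ ÷ −3x³ = −3. Subtract (−3)·D = 9x³ + 27x² − 12x + 18. Remainder: 8.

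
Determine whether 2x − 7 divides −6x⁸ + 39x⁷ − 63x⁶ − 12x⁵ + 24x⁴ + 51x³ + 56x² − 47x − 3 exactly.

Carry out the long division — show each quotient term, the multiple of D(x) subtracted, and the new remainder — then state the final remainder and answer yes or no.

R(x) = 4, so D(x) is not a factor of P(x). no

Step 1: lead(−6x⁸ + 39x⁷ − 63x⁶ − 12x⁵ + 24x⁴ + 51x³ + 56x² − 47x − 3) ÷ lead(D) = −6x⁸ ÷ 2x = −3x⁷. Subtract (−3x⁷)·D = −6x⁸ + 21x⁷. Remainder: 18x⁷ − 63x⁶ − 12x⁵ + 24x⁴ + 51x³ + 56x² − 47x − 3.
Step 2: lead(18x⁷ − 63x⁶ − 12x⁵ + 24x⁴ + 51x³ + 56x² − 47x − 3) ÷ lead(D) = 18x⁷ ÷ 2x = 9x⁶. Subtract (9x⁶)·D = 18x⁷ − 63x⁶. Remainder: −12x⁵ + 24x⁴ + 51x³ + 56x² − 47x − 3.
Step 3: lead(−12x⁵ + 24x⁴ + 51x³ + 56x² − 47x − 3) ÷ lead(D) = −12x⁵ ÷ 2x = −6x⁴. Subtract (−6x⁴)·D = −12x⁵ + 42x⁴. Remainder: −18x⁴ + 51x³ + 56x² − 47x − 3.
Step 4: lead(−18x⁴ + 51x³ + 56x² − 47x − 3) ÷ lead(D) = −18x⁴ ÷ 2x = −9x³. Subtract (−9x³)·D = −18x⁴ + 63x³. Remainder: −12x³ + 56x² − 47x − 3.
Step 5: lead(−12x³ + 56x² − 47x − 3) ÷ lead(D) = −12x³ ÷ 2x = −6x². Subtract (−6x²)·D = −12x³ + 42x². Remainder: 14x² − 47x − 3.
Step 6: lead(14x² − 47x − 3) ÷ lead(D) = 14x² ÷ 2x = 7x. Subtract (7x)·D = 14x² − 49x. Remainder: 2x − 3.
Step 7: lead(2x − 3) ÷ lead(D) = 2x ÷ 2x = 1. Subtract (1)·D = 2x − 7. Remainder: 4.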